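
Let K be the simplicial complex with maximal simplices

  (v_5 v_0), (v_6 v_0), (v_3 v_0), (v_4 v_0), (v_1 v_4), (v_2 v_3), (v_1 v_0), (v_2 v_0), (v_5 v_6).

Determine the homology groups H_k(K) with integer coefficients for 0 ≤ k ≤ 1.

H_0 = Z,  H_1 = Z^3.

Order the vertices as v_0 < v_1 < v_2 < v_3 < v_4 < v_5 < v_6. Listing each simplex with vertices in this order, K has dimension 1 with simplices:

  0-simplices (7): [v_0], [v_1], [v_2], [v_3], [v_4], [v_5], [v_6]
  1-simplices (9): [v_0,v_1], [v_0,v_2], [v_0,v_3], [v_0,v_4], [v_0,v_5], [v_0,v_6], [v_1,v_4], [v_2,v_3], [v_5,v_6]

giving chain groups C_0 ≅ Z^7, C_1 ≅ Z^9.

Boundary ∂_1: C_1 → C_0 sends each edge [p,q] (with p < q) to q − p. For instance
  ∂[v_0,v_4] = [v_4] − [v_0].
As a 7×9 matrix over Z this has rank 6, with invariant factors (1,1,1,1,1,1).

From H_k ≅ ker(∂_k) / im(∂_{k+1}) we obtain:

  H_0: rank C_0 − rank ∂_1 = 7 − 6 = 1, and the invariant factors of ∂_1 are all 1, so H_0 = Z.
  H_1: rank ker ∂_1 − rank ∂_2 = (9 − 6) − 0 = 3, and there is no ∂_2, so H_1 = Z^3.

As a check, the Euler characteristic is 7 − 9 = -2, which agrees with 1 − 3 = -2.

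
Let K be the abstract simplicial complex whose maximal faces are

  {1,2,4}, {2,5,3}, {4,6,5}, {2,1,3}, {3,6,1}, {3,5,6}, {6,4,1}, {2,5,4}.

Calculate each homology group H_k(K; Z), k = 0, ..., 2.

Take the total order 1 < 2 < 3 < 4 < 5 < 6 on the vertex set. Then K (dimension 2) consists of the simplices:

  0-simplices (6): [1], [2], [3], [4], [5], [6]
  1-simplices (12): [1,2], [1,3], [1,4], [1,6], [2,3], [2,4], [2,5], [3,5], [3,6], [4,5], [4,6], [5,6]
  2-simplices (8): [1,2,3], [1,2,4], [1,3,6], [1,4,6], [2,3,5], [2,4,5], [3,5,6], [4,5,6]

giving chain groups C_0 ≅ Z^6, C_1 ≅ Z^12, C_2 ≅ Z^8.

∂_1: C_1 → C_0 sends each edge [p,q] (with p < q) to q − p.
The 6×12 boundary matrix has rank 5 and Smith normal form diag(1,1,1,1,1).

∂_2: C_2 → C_1 sends each 2-simplex [p,q,r] to [q,r] − [p,r] + [p,q]. For instance
  ∂[1,2,4] = [2,4] − [1,4] + [1,2],
  ∂[1,3,6] = [3,6] − [1,6] + [1,3].
This gives a 12×8 integer matrix of rank 7; reducing to Smith normal form yields diagonal entries (1,1,1,1,1,1,1).

Reading off H_k = ker ∂_k / im ∂_{k+1}:

  H_0: rank C_0 − rank ∂_1 = 6 − 5 = 1, and the invariant factors of ∂_1 are all 1, so H_0 ≅ Z.
  H_1: rank ker ∂_1 − rank ∂_2 = (12 − 5) − 7 = 0, and the invariant factors of ∂_2 are all 1, so H_1 ≅ 0.
  H_2: rank ker ∂_2 − rank ∂_3 = (8 − 7) − 0 = 1, and there is no ∂_3, so H_2 ≅ Z.

As a check, the Euler characteristic is 6 − 12 + 8 = 2, which agrees with 1 − 0 + 1 = 2.
(K is a triangulation of the 2-sphere S^2.)

H_0 ≅ Z,  H_1 = 0,  H_2 ≅ Z.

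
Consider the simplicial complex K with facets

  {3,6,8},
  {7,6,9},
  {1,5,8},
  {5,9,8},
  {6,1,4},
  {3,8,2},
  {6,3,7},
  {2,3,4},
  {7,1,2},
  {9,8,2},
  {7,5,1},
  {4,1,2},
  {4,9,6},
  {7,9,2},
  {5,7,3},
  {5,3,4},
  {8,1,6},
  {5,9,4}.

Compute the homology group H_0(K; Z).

H_0 = Z.

Fix the vertex order 1 < 2 < 3 < 4 < 5 < 6 < 7 < 8 < 9 and write every simplex with vertices in increasing order. Then dim K = 2 and the simplices of K are:

  0-simplices (9): [1], [2], [3], [4], [5], [6], [7], [8], [9]
  1-simplices (27): (27 of them)
  2-simplices (18): [1,2,4], [1,2,7], [1,4,6], [1,5,7], [1,5,8], [1,6,8], [2,3,4], [2,3,8], [2,7,9], [2,8,9], [3,4,5], [3,5,7], [3,6,7], [3,6,8], [4,5,9], [4,6,9], [5,8,9], [6,7,9]

Hence C_0 ≅ Z^9, C_1 ≅ Z^27, C_2 ≅ Z^18.

∂_1: C_1 → C_0 is given by ∂[p,q] = [q] − [p]. For instance
  ∂[2,4] = [4] − [2].
The resulting 9×27 matrix has rank 8, and its Smith normal form has invariant factors (1,1,1,1,1,1,1,1).

Boundary ∂_2: C_2 → C_1 acts by ∂[p,q,r] = [q,r] − [p,r] + [p,q]. For instance
  ∂[2,7,9] = [7,9] − [2,9] + [2,7],
  ∂[4,5,9] = [5,9] − [4,9] + [4,5].
The resulting 27×18 matrix has rank 17, and its Smith normal form has invariant factors (1,1,1,1,1,1,1,1,1,1,1,1,1,1,1,1,1).

Now H_k = ker ∂_k / im ∂_{k+1}, so:

  H_0: rank C_0 − rank ∂_1 = 9 − 8 = 1, and the invariant factors of ∂_1 are all 1, so H_0 = Z.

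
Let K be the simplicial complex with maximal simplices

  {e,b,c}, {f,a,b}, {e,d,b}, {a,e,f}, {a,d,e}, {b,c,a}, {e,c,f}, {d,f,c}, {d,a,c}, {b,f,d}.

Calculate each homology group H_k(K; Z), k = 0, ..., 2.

H_0 = Z,  H_1 = Z/2,  H_2 = 0.

Order the vertices as a < b < c < d < e < f. Listing each simplex with vertices in this order, K has dimension 2 with simplices:

  0-simplices (6): a, b, c, d, e, f
  1-simplices (15): ab, ac, ad, ae, af, bc, bd, be, bf, cd, ce, cf, de, df, ef
  2-simplices (10): abc, abf, acd, ade, aef, bce, bde, bdf, cdf, cef

Hence C_0 ≅ Z^6, C_1 ≅ Z^15, C_2 ≅ Z^10.

Boundary ∂_1: C_1 → C_0 is given by ∂[p,q] = [q] − [p]. For instance
  ∂de = e − d.
The resulting 6×15 matrix has rank 5, and its Smith normal form has invariant factors (1,1,1,1,1).

Boundary ∂_2: C_2 → C_1 sends each 2-simplex [p,q,r] to [q,r] − [p,r] + [p,q]. For instance
  ∂acd = cd − ad + ac,
  ∂ade = de − ae + ad.
This gives a 15×10 integer matrix of rank 10; reducing to Smith normal form yields diagonal entries (1,1,1,1,1,1,1,1,1,2).

From H_k ≅ ker(∂_k) / im(∂_{k+1}) we obtain:

  H_0: rank C_0 − rank ∂_1 = 6 − 5 = 1, and the invariant factors of ∂_1 are all 1, so H_0 ≅ Z.
  H_1: rank ker ∂_1 − rank ∂_2 = (15 − 5) − 10 = 0, and ∂_2 has invariant factor 2 > 1, so H_1 ≅ Z/2.
  H_2: rank ker ∂_2 − rank ∂_3 = (10 − 10) − 0 = 0, and there is no ∂_3, so H_2 ≅ 0.

As a check, the Euler characteristic is 6 − 15 + 10 = 1, which agrees with 1 − 0 + 0 = 1.
(K is a triangulation of the real projective plane RP^2.)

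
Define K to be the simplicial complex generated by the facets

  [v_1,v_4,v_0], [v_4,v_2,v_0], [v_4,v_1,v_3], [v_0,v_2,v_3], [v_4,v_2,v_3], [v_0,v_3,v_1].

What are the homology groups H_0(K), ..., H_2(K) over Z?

We work with the vertex ordering v_0 < v_1 < v_2 < v_3 < v_4. The simplices of K, each written with vertices in increasing order, are:

  0-simplices (5): [v_0], [v_1], [v_2], [v_3], [v_4]
  1-simplices (9): [v_0,v_1], [v_0,v_2], [v_0,v_3], [v_0,v_4], [v_1,v_3], [v_1,v_4], [v_2,v_3], [v_2,v_4], [v_3,v_4]
  2-simplices (6): [v_0,v_1,v_3], [v_0,v_1,v_4], [v_0,v_2,v_3], [v_0,v_2,v_4], [v_1,v_3,v_4], [v_2,v_3,v_4]

giving chain groups C_0 ≅ Z^5, C_1 ≅ Z^9, C_2 ≅ Z^6.

∂_1: C_1 → C_0 is given by ∂[p,q] = [q] − [p]. For instance
  ∂[v_0,v_1] = [v_1] − [v_0].
The resulting 5×9 matrix has rank 4, and its Smith normal form has invariant factors (1,1,1,1).

Boundary ∂_2: C_2 → C_1 sends each 2-simplex [p,q,r] to [q,r] − [p,r] + [p,q]. For instance
  ∂[v_0,v_1,v_4] = [v_1,v_4] − [v_0,v_4] + [v_0,v_1],
  ∂[v_0,v_2,v_4] = [v_2,v_4] − [v_0,v_4] + [v_0,v_2].
The resulting 9×6 matrix has rank 5, and its Smith normal form has invariant factors (1,1,1,1,1).

From H_k ≅ ker(∂_k) / im(∂_{k+1}) we obtain:

  H_0: rank C_0 − rank ∂_1 = 5 − 4 = 1, and the invariant factors of ∂_1 are all 1, so H_0 = Z.
  H_1: rank ker ∂_1 − rank ∂_2 = (9 − 4) − 5 = 0, and the invariant factors of ∂_2 are all 1, so H_1 = 0.
  H_2: rank ker ∂_2 − rank ∂_3 = (6 − 5) − 0 = 1, and there is no ∂_3, so H_2 = Z.

As a check, the Euler characteristic is 5 − 9 + 6 = 2, which agrees with 1 − 0 + 1 = 2.
(K is a triangulation of the 2-sphere S^2.)

H_0 = Z,  H_1 = 0,  H_2 = Z.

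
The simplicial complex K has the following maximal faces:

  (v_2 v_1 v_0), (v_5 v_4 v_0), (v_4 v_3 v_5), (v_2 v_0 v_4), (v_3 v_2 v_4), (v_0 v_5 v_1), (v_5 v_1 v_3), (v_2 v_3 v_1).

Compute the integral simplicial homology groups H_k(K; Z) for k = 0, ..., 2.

Order the vertices as v_0 < v_1 < v_2 < v_3 < v_4 < v_5. Listing each simplex with vertices in this order, K has dimension 2 with simplices:

  0-simplices (6): [v_0], [v_1], [v_2], [v_3], [v_4], [v_5]
  1-simplices (12): [v_0,v_1], [v_0,v_2], [v_0,v_4], [v_0,v_5], [v_1,v_2], [v_1,v_3], [v_1,v_5], [v_2,v_3], [v_2,v_4], [v_3,v_4], [v_3,v_5], [v_4,v_5]
  2-simplices (8): [v_0,v_1,v_2], [v_0,v_1,v_5], [v_0,v_2,v_4], [v_0,v_4,v_5], [v_1,v_2,v_3], [v_1,v_3,v_5], [v_2,v_3,v_4], [v_3,v_4,v_5]

Hence C_0 ≅ Z^6, C_1 ≅ Z^12, C_2 ≅ Z^8.

Boundary ∂_1: C_1 → C_0 sends each edge [p,q] (with p < q) to q − p.
The 6×12 boundary matrix has rank 5 and Smith normal form diag(1,1,1,1,1).

Boundary ∂_2: C_2 → C_1 acts by ∂[p,q,r] = [q,r] − [p,r] + [p,q]. For instance
  ∂[v_3,v_4,v_5] = [v_4,v_5] − [v_3,v_5] + [v_3,v_4],
  ∂[v_0,v_2,v_4] = [v_2,v_4] − [v_0,v_4] + [v_0,v_2].
As a 12×8 matrix over Z this has rank 7, with invariant factors (1,1,1,1,1,1,1).

Now H_k = ker ∂_k / im ∂_{k+1}, so:

  H_0: rank C_0 − rank ∂_1 = 6 − 5 = 1, and the invariant factors of ∂_1 are all 1, so H_0 ≅ Z.
  H_1: rank ker ∂_1 − rank ∂_2 = (12 − 5) − 7 = 0, and the invariant factors of ∂_2 are all 1, so H_1 ≅ 0.
  H_2: rank ker ∂_2 − rank ∂_3 = (8 − 7) − 0 = 1, and there is no ∂_3, so H_2 ≅ Z.

H_0 ≅ Z,  H_1 = 0,  H_2 ≅ Z.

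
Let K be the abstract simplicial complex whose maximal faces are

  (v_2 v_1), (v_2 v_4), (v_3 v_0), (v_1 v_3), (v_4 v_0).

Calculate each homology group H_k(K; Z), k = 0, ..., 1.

Fix the vertex order v_0 < v_1 < v_2 < v_3 < v_4 and write every simplex with vertices in increasing order. Then dim K = 1 and the simplices of K are:

  0-simplices (5): [v_0], [v_1], [v_2], [v_3], [v_4]
  1-simplices (5): [v_0,v_3], [v_0,v_4], [v_1,v_2], [v_1,v_3], [v_2,v_4]

so the chain groups are C_0 ≅ Z^5, C_1 ≅ Z^5.

The boundary map ∂_1: C_1 → C_0 sends each edge [p,q] (with p < q) to q − p. For instance
  ∂[v_1,v_3] = [v_3] − [v_1].
The 5×5 boundary matrix has rank 4 and Smith normal form diag(1,1,1,1).

Now H_k = ker ∂_k / im ∂_{k+1}, so:

  H_0: rank C_0 − rank ∂_1 = 5 − 4 = 1, and the invariant factors of ∂_1 are all 1, so H_0 = Z.
  H_1: rank ker ∂_1 − rank ∂_2 = (5 − 4) − 0 = 1, and there is no ∂_2, so H_1 = Z.

As a check, the Euler characteristic is 5 − 5 = 0, which agrees with 1 − 1 = 0.

H_0 = Z,  H_1 = Z.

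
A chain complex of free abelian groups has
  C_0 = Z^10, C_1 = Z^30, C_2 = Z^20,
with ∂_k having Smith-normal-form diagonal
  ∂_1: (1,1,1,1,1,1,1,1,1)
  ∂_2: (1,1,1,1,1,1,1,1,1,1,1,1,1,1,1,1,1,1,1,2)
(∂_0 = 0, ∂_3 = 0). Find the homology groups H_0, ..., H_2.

H_0 = Z,  H_1 = Z ⊕ Z/2,  H_2 = 0.

H_0: b_0 = 10 − 0 − 9 = 1; torsion from ∂_1 factors > 1: none. So H_0 = Z.
H_1: b_1 = 30 − 9 − 20 = 1; torsion from ∂_2 factors > 1: [2]. So H_1 = Z ⊕ Z/2.
H_2: b_2 = 20 − 20 − 0 = 0; torsion from ∂_3 factors > 1: none. So H_2 = 0.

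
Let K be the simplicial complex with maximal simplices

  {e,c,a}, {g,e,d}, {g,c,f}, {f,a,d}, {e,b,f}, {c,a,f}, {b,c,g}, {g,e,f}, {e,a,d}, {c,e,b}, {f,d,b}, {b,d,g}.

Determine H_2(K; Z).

H_2 = 0.

Order the vertices as a < b < c < d < e < f < g. Listing each simplex with vertices in this order, K has dimension 2 with simplices:

  0-simplices (7): a, b, c, d, e, f, g
  1-simplices (18): ac, ad, ae, af, bc, bd, be, bf, bg, ce, cf, cg, de, df, dg, ef, eg, fg
  2-simplices (12): ace, acf, ade, adf, bce, bcg, bdf, bdg, bef, cfg, deg, efg

giving chain groups C_0 ≅ Z^7, C_1 ≅ Z^18, C_2 ≅ Z^12.

Boundary ∂_1: C_1 → C_0 maps an edge to its endpoints' difference, ∂[p,q] = q − p.
The resulting 7×18 matrix has rank 6, and its Smith normal form has invariant factors (1,1,1,1,1,1).

∂_2: C_2 → C_1 sends each 2-simplex [p,q,r] to [q,r] − [p,r] + [p,q]. For instance
  ∂ade = de − ae + ad,
  ∂adf = df − af + ad.
The 18×12 boundary matrix has rank 12 and Smith normal form diag(1,1,1,1,1,1,1,1,1,1,1,2).

From H_k ≅ ker(∂_k) / im(∂_{k+1}) we obtain:

  H_2: rank ker ∂_2 − rank ∂_3 = (12 − 12) − 0 = 0, and there is no ∂_3, so H_2 ≅ 0.

(K is a triangulation of the real projective plane RP^2.)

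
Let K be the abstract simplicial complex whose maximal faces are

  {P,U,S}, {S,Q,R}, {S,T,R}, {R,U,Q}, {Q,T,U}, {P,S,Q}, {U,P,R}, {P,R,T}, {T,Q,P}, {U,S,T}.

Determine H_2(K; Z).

Take the total order P < Q < R < S < T < U on the vertex set. Then K (dimension 2) consists of the simplices:

  0-simplices (6): P, Q, R, S, T, U
  1-simplices (15): PQ, PR, PS, PT, PU, QR, QS, QT, QU, RS, RT, RU, ST, SU, TU
  2-simplices (10): PQS, PQT, PRT, PRU, PSU, QRS, QRU, QTU, RST, STU

giving chain groups C_0 ≅ Z^6, C_1 ≅ Z^15, C_2 ≅ Z^10.

∂_1: C_1 → C_0 is given by ∂[p,q] = [q] − [p]. For instance
  ∂QR = R − Q.
The resulting 6×15 matrix has rank 5, and its Smith normal form has invariant factors (1,1,1,1,1).

Boundary ∂_2: C_2 → C_1 acts by ∂[p,q,r] = [q,r] − [p,r] + [p,q]. For instance
  ∂QRU = RU − QU + QR,
  ∂RST = ST − RT + RS.
The 15×10 boundary matrix has rank 10 and Smith normal form diag(1,1,1,1,1,1,1,1,1,2).

Computing H_k = (kernel of ∂_k) / (image of ∂_{k+1}):

  H_2: rank ker ∂_2 − rank ∂_3 = (10 − 10) − 0 = 0, and there is no ∂_3, so H_2 ≅ 0.

H_2 = 0.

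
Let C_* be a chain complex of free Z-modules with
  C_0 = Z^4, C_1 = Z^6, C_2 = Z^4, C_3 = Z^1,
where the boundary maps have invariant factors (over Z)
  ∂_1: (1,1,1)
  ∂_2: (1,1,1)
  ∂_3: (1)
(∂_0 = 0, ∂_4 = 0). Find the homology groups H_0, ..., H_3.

H_0: b_0 = 4 − 0 − 3 = 1; torsion from ∂_1 factors > 1: none. So H_0 = Z.
H_1: b_1 = 6 − 3 − 3 = 0; torsion from ∂_2 factors > 1: none. So H_1 = 0.
H_2: b_2 = 4 − 3 − 1 = 0; torsion from ∂_3 factors > 1: none. So H_2 = 0.
H_3: b_3 = 1 − 1 − 0 = 0; torsion from ∂_4 factors > 1: none. So H_3 = 0.

H_0 = Z,  H_1 = 0,  H_2 = 0,  H_3 = 0.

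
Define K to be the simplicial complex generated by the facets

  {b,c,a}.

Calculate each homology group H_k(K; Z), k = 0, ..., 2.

Take the total order a < b < c on the vertex set. Then K (dimension 2) consists of the simplices:

  0-simplices (3): a, b, c
  1-simplices (3): ab, ac, bc
  2-simplices (1): abc

so the chain groups are C_0 ≅ Z^3, C_1 ≅ Z^3, C_2 ≅ Z^1.

Boundary ∂_1: C_1 → C_0 sends each edge [p,q] (with p < q) to q − p.
The resulting 3×3 matrix has rank 2, and its Smith normal form has invariant factors (1,1).

Boundary ∂_2: C_2 → C_1 sends each 2-simplex [p,q,r] to [q,r] − [p,r] + [p,q]. For instance
  ∂abc = bc − ac + ab.
The 3×1 boundary matrix has rank 1 and Smith normal form diag(1).

Computing H_k = (kernel of ∂_k) / (image of ∂_{k+1}):

  H_0: rank C_0 − rank ∂_1 = 3 − 2 = 1, and the invariant factors of ∂_1 are all 1, so H_0 ≅ Z.
  H_1: rank ker ∂_1 − rank ∂_2 = (3 − 2) − 1 = 0, and the invariant factors of ∂_2 are all 1, so H_1 ≅ 0.
  H_2: rank ker ∂_2 − rank ∂_3 = (1 − 1) − 0 = 0, and there is no ∂_3, so H_2 ≅ 0.

H_0 = Z,  H_1 = 0,  H_2 = 0.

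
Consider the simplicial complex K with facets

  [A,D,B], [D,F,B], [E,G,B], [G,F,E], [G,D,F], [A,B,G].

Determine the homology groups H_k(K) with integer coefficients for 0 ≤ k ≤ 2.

We work with the vertex ordering A < B < D < E < F < G. The simplices of K, each written with vertices in increasing order, are:

  0-simplices (6): A, B, D, E, F, G
  1-simplices (12): AB, AD, AG, BD, BE, BF, BG, DF, DG, EF, EG, FG
  2-simplices (6): ABD, ABG, BDF, BEG, DFG, EFG

so the chain groups are C_0 ≅ Z^6, C_1 ≅ Z^12, C_2 ≅ Z^6.

∂_1: C_1 → C_0 maps an edge to its endpoints' difference, ∂[p,q] = q − p.
This gives a 6×12 integer matrix of rank 5; reducing to Smith normal form yields diagonal entries (1,1,1,1,1).

Boundary ∂_2: C_2 → C_1 acts by ∂[p,q,r] = [q,r] − [p,r] + [p,q]. For instance
  ∂DFG = FG − DG + DF,
  ∂ABG = BG − AG + AB.
The 12×6 boundary matrix has rank 6 and Smith normal form diag(1,1,1,1,1,1).

Now H_k = ker ∂_k / im ∂_{k+1}, so:

  H_0: rank C_0 − rank ∂_1 = 6 − 5 = 1, and the invariant factors of ∂_1 are all 1, so H_0 = Z.
  H_1: rank ker ∂_1 − rank ∂_2 = (12 − 5) − 6 = 1, and the invariant factors of ∂_2 are all 1, so H_1 = Z.
  H_2: rank ker ∂_2 − rank ∂_3 = (6 − 6) − 0 = 0, and there is no ∂_3, so H_2 = 0.

As a check, the Euler characteristic is 6 − 12 + 6 = 0, which agrees with 1 − 1 + 0 = 0.
(K is a triangulation of the cylinder S^1 x I.)

H_0 = Z,  H_1 = Z,  H_2 = 0.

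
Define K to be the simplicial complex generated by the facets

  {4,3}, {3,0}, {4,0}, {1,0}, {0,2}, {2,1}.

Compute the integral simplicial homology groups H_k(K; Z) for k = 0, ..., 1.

H_0 ≅ Z,  H_1 ≅ Z^2.

K has 5 vertices, 6 edges.
rank ∂_0 = 0, rank ∂_1 = 4 ⇒ b_0 = 5 − 0 − 4 = 1; all invariant factors of ∂_1 are 1 so no torsion. So H_0 = Z.
rank ∂_1 = 4, rank ∂_2 = 0 ⇒ b_1 = 6 − 4 − 0 = 2. So H_1 = Z^2.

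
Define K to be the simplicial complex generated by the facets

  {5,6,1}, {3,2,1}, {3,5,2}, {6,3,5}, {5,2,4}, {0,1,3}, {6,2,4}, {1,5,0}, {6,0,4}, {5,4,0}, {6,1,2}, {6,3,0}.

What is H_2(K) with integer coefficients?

Take the total order 0 < 1 < 2 < 3 < 4 < 5 < 6 on the vertex set. Then K (dimension 2) consists of the simplices:

  0-simplices (7): [0], [1], [2], [3], [4], [5], [6]
  1-simplices (18): [0,1], [0,3], [0,4], [0,5], [0,6], [1,2], [1,3], [1,5], [1,6], [2,3], [2,4], [2,5], [2,6], [3,5], [3,6], [4,5], [4,6], [5,6]
  2-simplices (12): [0,1,3], [0,1,5], [0,3,6], [0,4,5], [0,4,6], [1,2,3], [1,2,6], [1,5,6], [2,3,5], [2,4,5], [2,4,6], [3,5,6]

so the chain groups are C_0 ≅ Z^7, C_1 ≅ Z^18, C_2 ≅ Z^12.

∂_1: C_1 → C_0 maps an edge to its endpoints' difference, ∂[p,q] = q − p. For instance
  ∂[5,6] = [6] − [5].
As a 7×18 matrix over Z this has rank 6, with invariant factors (1,1,1,1,1,1).

∂_2: C_2 → C_1 maps a triangle to the signed sum of its edges. For instance
  ∂[0,1,3] = [1,3] − [0,3] + [0,1],
  ∂[3,5,6] = [5,6] − [3,6] + [3,5].
As a 18×12 matrix over Z this has rank 12, with invariant factors (1,1,1,1,1,1,1,1,1,1,1,2).

Now H_k = ker ∂_k / im ∂_{k+1}, so:

  H_2: rank ker ∂_2 − rank ∂_3 = (12 − 12) − 0 = 0, and there is no ∂_3, so H_2 ≅ 0.

H_2 ≅ 0.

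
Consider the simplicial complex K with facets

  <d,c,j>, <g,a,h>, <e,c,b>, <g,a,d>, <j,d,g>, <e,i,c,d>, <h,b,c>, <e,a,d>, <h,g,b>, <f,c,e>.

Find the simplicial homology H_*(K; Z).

Fix the vertex order a < b < c < d < e < f < g < h < i < j and write every simplex with vertices in increasing order. Then dim K = 3 and the simplices of K are:

  0-simplices (10): a, b, c, d, e, f, g, h, i, j
  1-simplices (22): ad, ae, ag, ah, bc, be, bg, bh, cd, ce, cf, ch, ci, cj, de, dg, di, dj, ef, ei, gh, gj
  2-simplices (13): ade, adg, agh, bce, bch, bgh, cde, cdi, cdj, cef, cei, dei, dgj
  3-simplices (1): cdei

so the chain groups are C_0 ≅ Z^10, C_1 ≅ Z^22, C_2 ≅ Z^13, C_3 ≅ Z^1.

∂_1: C_1 → C_0 sends each edge [p,q] (with p < q) to q − p.
As a 10×22 matrix over Z this has rank 9, with invariant factors (1,1,1,1,1,1,1,1,1).

∂_2: C_2 → C_1 acts by ∂[p,q,r] = [q,r] − [p,r] + [p,q]. For instance
  ∂cde = de − ce + cd,
  ∂adg = dg − ag + ad.
This gives a 22×13 integer matrix of rank 12; reducing to Smith normal form yields diagonal entries (1,1,1,1,1,1,1,1,1,1,1,1).

Boundary ∂_3: C_3 → C_2 sends each 3-simplex σ to the alternating sum Σ_i (−1)^i (σ with its i-th vertex removed). For instance
  ∂cdei = dei − cei + cdi − cde.
As a 13×1 matrix over Z this has rank 1, with invariant factors (1).

Now H_k = ker ∂_k / im ∂_{k+1}, so:

  H_0: rank C_0 − rank ∂_1 = 10 − 9 = 1, and the invariant factors of ∂_1 are all 1, so H_0 ≅ Z.
  H_1: rank ker ∂_1 − rank ∂_2 = (22 − 9) − 12 = 1, and the invariant factors of ∂_2 are all 1, so H_1 ≅ Z.
  H_2: rank ker ∂_2 − rank ∂_3 = (13 − 12) − 1 = 0, and the invariant factors of ∂_3 are all 1, so H_2 ≅ 0.
  H_3: rank ker ∂_3 − rank ∂_4 = (1 − 1) − 0 = 0, and there is no ∂_4, so H_3 ≅ 0.

As a check, the Euler characteristic is 10 − 22 + 13 − 1 = 0, which agrees with 1 − 1 + 0 − 0 = 0.

H_0 ≅ Z,  H_1 ≅ Z,  H_2 = 0,  H_3 = 0.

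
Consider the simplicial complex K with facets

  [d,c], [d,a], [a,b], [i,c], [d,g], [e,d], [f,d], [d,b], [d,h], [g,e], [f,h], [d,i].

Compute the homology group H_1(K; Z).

H_1 ≅ Z^4.

We work with the vertex ordering a < b < c < d < e < f < g < h < i. The simplices of K, each written with vertices in increasing order, are:

  0-simplices (9): a, b, c, d, e, f, g, h, i
  1-simplices (12): ab, ad, bd, cd, ci, de, df, dg, dh, di, eg, fh

giving chain groups C_0 ≅ Z^9, C_1 ≅ Z^12.

∂_1: C_1 → C_0 maps an edge to its endpoints' difference, ∂[p,q] = q − p. For instance
  ∂df = f − d.
The resulting 9×12 matrix has rank 8, and its Smith normal form has invariant factors (1,1,1,1,1,1,1,1).

From H_k ≅ ker(∂_k) / im(∂_{k+1}) we obtain:

  H_1: rank ker ∂_1 − rank ∂_2 = (12 − 8) − 0 = 4, and there is no ∂_2, so H_1 = Z^4.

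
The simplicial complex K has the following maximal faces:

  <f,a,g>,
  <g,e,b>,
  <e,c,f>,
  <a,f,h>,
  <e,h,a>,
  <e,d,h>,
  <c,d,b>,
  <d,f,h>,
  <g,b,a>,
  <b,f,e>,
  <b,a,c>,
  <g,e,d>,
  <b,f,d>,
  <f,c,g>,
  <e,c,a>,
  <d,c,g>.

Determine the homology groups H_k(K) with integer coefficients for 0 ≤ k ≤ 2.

Fix the vertex order a < b < c < d < e < f < g < h and write every simplex with vertices in increasing order. Then dim K = 2 and the simplices of K are:

  0-simplices (8): a, b, c, d, e, f, g, h
  1-simplices (24): ab, ac, ae, af, ag, ah, bc, bd, be, bf, bg, cd, ce, cf, cg, de, df, dg, dh, ef, eg, eh, fg, fh
  2-simplices (16): abc, abg, ace, aeh, afg, afh, bcd, bdf, bef, beg, cdg, cef, cfg, deg, deh, dfh

Hence C_0 ≅ Z^8, C_1 ≅ Z^24, C_2 ≅ Z^16.

∂_1: C_1 → C_0 is given by ∂[p,q] = [q] − [p].
As a 8×24 matrix over Z this has rank 7, with invariant factors (1,1,1,1,1,1,1).

∂_2: C_2 → C_1 sends each 2-simplex [p,q,r] to [q,r] − [p,r] + [p,q]. For instance
  ∂afg = fg − ag + af,
  ∂ace = ce − ae + ac.
This gives a 24×16 integer matrix of rank 15; reducing to Smith normal form yields diagonal entries (1,1,1,1,1,1,1,1,1,1,1,1,1,1,1).

Now H_k = ker ∂_k / im ∂_{k+1}, so:

  H_0: rank C_0 − rank ∂_1 = 8 − 7 = 1, and the invariant factors of ∂_1 are all 1, so H_0 = Z.
  H_1: rank ker ∂_1 − rank ∂_2 = (24 − 7) − 15 = 2, and the invariant factors of ∂_2 are all 1, so H_1 = Z^2.
  H_2: rank ker ∂_2 − rank ∂_3 = (16 − 15) − 0 = 1, and there is no ∂_3, so H_2 = Z.

H_0 = Z,  H_1 = Z^2,  H_2 = Z.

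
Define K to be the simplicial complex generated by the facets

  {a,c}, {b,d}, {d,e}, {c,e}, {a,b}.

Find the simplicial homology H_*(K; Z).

H_0 = Z,  H_1 = Z.

Order the vertices as a < b < c < d < e. Listing each simplex with vertices in this order, K has dimension 1 with simplices:

  0-simplices (5): a, b, c, d, e
  1-simplices (5): ab, ac, bd, ce, de

Hence C_0 ≅ Z^5, C_1 ≅ Z^5.

Boundary ∂_1: C_1 → C_0 sends each edge [p,q] (with p < q) to q − p.
This gives a 5×5 integer matrix of rank 4; reducing to Smith normal form yields diagonal entries (1,1,1,1).

Reading off H_k = ker ∂_k / im ∂_{k+1}:

  H_0: rank C_0 − rank ∂_1 = 5 − 4 = 1, and the invariant factors of ∂_1 are all 1, so H_0 = Z.
  H_1: rank ker ∂_1 − rank ∂_2 = (5 − 4) − 0 = 1, and there is no ∂_2, so H_1 = Z.

As a check, the Euler characteristic is 5 − 5 = 0, which agrees with 1 − 1 = 0.
(K is a triangulation of the circle S^1.)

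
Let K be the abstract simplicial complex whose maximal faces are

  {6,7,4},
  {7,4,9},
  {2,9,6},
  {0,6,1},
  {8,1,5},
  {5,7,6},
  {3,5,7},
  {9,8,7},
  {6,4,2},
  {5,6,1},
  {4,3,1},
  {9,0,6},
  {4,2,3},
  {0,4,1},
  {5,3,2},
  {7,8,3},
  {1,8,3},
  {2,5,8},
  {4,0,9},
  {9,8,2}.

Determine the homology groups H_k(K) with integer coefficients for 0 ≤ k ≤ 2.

Take the total order 0 < 1 < 2 < 3 < 4 < 5 < 6 < 7 < 8 < 9 on the vertex set. Then K (dimension 2) consists of the simplices:

  0-simplices (10): [0], [1], [2], [3], [4], [5], [6], [7], [8], [9]
  1-simplices (30): (30 of them)
  2-simplices (20): (20 of them)

giving chain groups C_0 ≅ Z^10, C_1 ≅ Z^30, C_2 ≅ Z^20.

Boundary ∂_1: C_1 → C_0 is given by ∂[p,q] = [q] − [p]. For instance
  ∂[2,9] = [9] − [2].
The 10×30 boundary matrix has rank 9 and Smith normal form diag(1,1,1,1,1,1,1,1,1).

Boundary ∂_2: C_2 → C_1 maps a triangle to the signed sum of its edges. For instance
  ∂[0,1,4] = [1,4] − [0,4] + [0,1],
  ∂[2,6,9] = [6,9] − [2,9] + [2,6].
This gives a 30×20 integer matrix of rank 20; reducing to Smith normal form yields diagonal entries (1,1,1,1,1,1,1,1,1,1,1,1,1,1,1,1,1,1,1,2).

Computing H_k = (kernel of ∂_k) / (image of ∂_{k+1}):

  H_0: rank C_0 − rank ∂_1 = 10 − 9 = 1, and the invariant factors of ∂_1 are all 1, so H_0 = Z.
  H_1: rank ker ∂_1 − rank ∂_2 = (30 − 9) − 20 = 1, and ∂_2 has invariant factor 2 > 1, so H_1 = Z × Z/2.
  H_2: rank ker ∂_2 − rank ∂_3 = (20 − 20) − 0 = 0, and there is no ∂_3, so H_2 = 0.

H_0 = Z,  H_1 = Z × Z/2,  H_2 = 0.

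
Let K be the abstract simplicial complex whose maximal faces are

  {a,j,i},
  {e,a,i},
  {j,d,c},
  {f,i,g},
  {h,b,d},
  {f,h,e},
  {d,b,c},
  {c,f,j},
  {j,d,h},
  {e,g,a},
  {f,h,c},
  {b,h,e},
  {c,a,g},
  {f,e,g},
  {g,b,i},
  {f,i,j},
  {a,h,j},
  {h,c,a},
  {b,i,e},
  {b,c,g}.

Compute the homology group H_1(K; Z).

H_1 = Z ⊕ Z/2.

Fix the vertex order a < b < c < d < e < f < g < h < i < j and write every simplex with vertices in increasing order. Then dim K = 2 and the simplices of K are:

  0-simplices (10): a, b, c, d, e, f, g, h, i, j
  1-simplices (30): ac, ae, ag, ah, ai, aj, bc, bd, be, bg, bh, bi, cd, cf, cg, ch, cj, dh, dj, ef, eg, eh, ei, fg, fh, fi, fj, gi, hj, ij
  2-simplices (20): acg, ach, aeg, aei, ahj, aij, bcd, bcg, bdh, beh, bei, bgi, cdj, cfh, cfj, dhj, efg, efh, fgi, fij

Hence C_0 ≅ Z^10, C_1 ≅ Z^30, C_2 ≅ Z^20.

∂_1: C_1 → C_0 sends each edge [p,q] (with p < q) to q − p.
This gives a 10×30 integer matrix of rank 9; reducing to Smith normal form yields diagonal entries (1,1,1,1,1,1,1,1,1).

Boundary ∂_2: C_2 → C_1 acts by ∂[p,q,r] = [q,r] − [p,r] + [p,q]. For instance
  ∂bei = ei − bi + be,
  ∂ach = ch − ah + ac.
The 30×20 boundary matrix has rank 20 and Smith normal form diag(1,1,1,1,1,1,1,1,1,1,1,1,1,1,1,1,1,1,1,2).

From H_k ≅ ker(∂_k) / im(∂_{k+1}) we obtain:

  H_1: rank ker ∂_1 − rank ∂_2 = (30 − 9) − 20 = 1, and ∂_2 has invariant factor 2 > 1, so H_1 = Z ⊕ Z/2.

(K is a triangulation of the Klein bottle.)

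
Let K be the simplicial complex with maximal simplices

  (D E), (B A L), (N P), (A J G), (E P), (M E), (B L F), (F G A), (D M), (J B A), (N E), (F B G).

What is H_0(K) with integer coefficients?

We work with the vertex ordering A < B < D < E < F < G < J < L < M < N < P. The simplices of K, each written with vertices in increasing order, are:

  0-simplices (11): A, B, D, E, F, G, J, L, M, N, P
  1-simplices (18): AB, AF, AG, AJ, AL, BF, BG, BJ, BL, DE, DM, EM, EN, EP, FG, FL, GJ, NP
  2-simplices (6): ABJ, ABL, AFG, AGJ, BFG, BFL

so the chain groups are C_0 ≅ Z^11, C_1 ≅ Z^18, C_2 ≅ Z^6.

Boundary ∂_1: C_1 → C_0 maps an edge to its endpoints' difference, ∂[p,q] = q − p. For instance
  ∂DM = M − D.
The resulting 11×18 matrix has rank 9, and its Smith normal form has invariant factors (1,1,1,1,1,1,1,1,1).

Boundary ∂_2: C_2 → C_1 maps a triangle to the signed sum of its edges. For instance
  ∂AGJ = GJ − AJ + AG,
  ∂AFG = FG − AG + AF.
The 18×6 boundary matrix has rank 6 and Smith normal form diag(1,1,1,1,1,1).

Computing H_k = (kernel of ∂_k) / (image of ∂_{k+1}):

  H_0: rank C_0 − rank ∂_1 = 11 − 9 = 2, and the invariant factors of ∂_1 are all 1, so H_0 = Z^2.

(K is a triangulation of the disjoint union of a wedge of 2 circles and the cylinder S^1 x I.)

H_0 ≅ Z^2.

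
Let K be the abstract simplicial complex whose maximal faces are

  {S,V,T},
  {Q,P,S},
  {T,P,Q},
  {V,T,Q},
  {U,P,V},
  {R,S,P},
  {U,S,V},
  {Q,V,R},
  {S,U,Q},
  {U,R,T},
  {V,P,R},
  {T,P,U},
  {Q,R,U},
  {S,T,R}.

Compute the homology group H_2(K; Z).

We work with the vertex ordering P < Q < R < S < T < U < V. The simplices of K, each written with vertices in increasing order, are:

  0-simplices (7): P, Q, R, S, T, U, V
  1-simplices (21): PQ, PR, PS, PT, PU, PV, QR, QS, QT, QU, QV, RS, RT, RU, RV, ST, SU, SV, TU, TV, UV
  2-simplices (14): PQS, PQT, PRS, PRV, PTU, PUV, QRU, QRV, QSU, QTV, RST, RTU, STV, SUV

Hence C_0 ≅ Z^7, C_1 ≅ Z^21, C_2 ≅ Z^14.

Boundary ∂_1: C_1 → C_0 is given by ∂[p,q] = [q] − [p]. For instance
  ∂TU = U − T.
The resulting 7×21 matrix has rank 6, and its Smith normal form has invariant factors (1,1,1,1,1,1).

∂_2: C_2 → C_1 acts by ∂[p,q,r] = [q,r] − [p,r] + [p,q]. For instance
  ∂RTU = TU − RU + RT,
  ∂PRV = RV − PV + PR.
The resulting 21×14 matrix has rank 13, and its Smith normal form has invariant factors (1,1,1,1,1,1,1,1,1,1,1,1,1).

Computing H_k = (kernel of ∂_k) / (image of ∂_{k+1}):

  H_2: rank ker ∂_2 − rank ∂_3 = (14 − 13) − 0 = 1, and there is no ∂_3, so H_2 = Z.

H_2 = Z.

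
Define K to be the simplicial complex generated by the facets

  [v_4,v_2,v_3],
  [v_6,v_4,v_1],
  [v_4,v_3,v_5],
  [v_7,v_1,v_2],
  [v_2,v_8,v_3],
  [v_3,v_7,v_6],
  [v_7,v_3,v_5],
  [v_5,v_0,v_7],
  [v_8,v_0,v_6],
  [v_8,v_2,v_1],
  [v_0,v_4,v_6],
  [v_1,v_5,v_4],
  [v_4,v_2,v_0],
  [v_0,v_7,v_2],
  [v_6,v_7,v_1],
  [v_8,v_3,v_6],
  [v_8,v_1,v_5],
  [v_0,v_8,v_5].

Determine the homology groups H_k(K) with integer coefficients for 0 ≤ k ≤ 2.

H_0 = Z,  H_1 = Z^2,  H_2 = Z.

Take the total order v_0 < v_1 < v_2 < v_3 < v_4 < v_5 < v_6 < v_7 < v_8 on the vertex set. Then K (dimension 2) consists of the simplices:

  0-simplices (9): [v_0], [v_1], [v_2], [v_3], [v_4], [v_5], [v_6], [v_7], [v_8]
  1-simplices (27): (27 of them)
  2-simplices (18): (18 of them)

Hence C_0 ≅ Z^9, C_1 ≅ Z^27, C_2 ≅ Z^18.

Boundary ∂_1: C_1 → C_0 maps an edge to its endpoints' difference, ∂[p,q] = q − p. For instance
  ∂[v_5,v_8] = [v_8] − [v_5].
The 9×27 boundary matrix has rank 8 and Smith normal form diag(1,1,1,1,1,1,1,1).

The boundary map ∂_2: C_2 → C_1 maps a triangle to the signed sum of its edges. For instance
  ∂[v_0,v_5,v_7] = [v_5,v_7] − [v_0,v_7] + [v_0,v_5],
  ∂[v_3,v_6,v_7] = [v_6,v_7] − [v_3,v_7] + [v_3,v_6].
The resulting 27×18 matrix has rank 17, and its Smith normal form has invariant factors (1,1,1,1,1,1,1,1,1,1,1,1,1,1,1,1,1).

Computing H_k = (kernel of ∂_k) / (image of ∂_{k+1}):

  H_0: rank C_0 − rank ∂_1 = 9 − 8 = 1, and the invariant factors of ∂_1 are all 1, so H_0 ≅ Z.
  H_1: rank ker ∂_1 − rank ∂_2 = (27 − 8) − 17 = 2, and the invariant factors of ∂_2 are all 1, so H_1 ≅ Z^2.
  H_2: rank ker ∂_2 − rank ∂_3 = (18 − 17) − 0 = 1, and there is no ∂_3, so H_2 ≅ Z.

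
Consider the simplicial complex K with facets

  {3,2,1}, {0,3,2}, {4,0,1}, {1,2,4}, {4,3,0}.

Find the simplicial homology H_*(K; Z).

H_0 = Z,  H_1 = Z,  H_2 = 0.

We work with the vertex ordering 0 < 1 < 2 < 3 < 4. The simplices of K, each written with vertices in increasing order, are:

  0-simplices (5): [0], [1], [2], [3], [4]
  1-simplices (10): [0,1], [0,2], [0,3], [0,4], [1,2], [1,3], [1,4], [2,3], [2,4], [3,4]
  2-simplices (5): [0,1,4], [0,2,3], [0,3,4], [1,2,3], [1,2,4]

Hence C_0 ≅ Z^5, C_1 ≅ Z^10, C_2 ≅ Z^5.

∂_1: C_1 → C_0 maps an edge to its endpoints' difference, ∂[p,q] = q − p.
This gives a 5×10 integer matrix of rank 4; reducing to Smith normal form yields diagonal entries (1,1,1,1).

∂_2: C_2 → C_1 sends each 2-simplex [p,q,r] to [q,r] − [p,r] + [p,q]. For instance
  ∂[0,1,4] = [1,4] − [0,4] + [0,1],
  ∂[1,2,3] = [2,3] − [1,3] + [1,2].
The 10×5 boundary matrix has rank 5 and Smith normal form diag(1,1,1,1,1).

Computing H_k = (kernel of ∂_k) / (image of ∂_{k+1}):

  H_0: rank C_0 − rank ∂_1 = 5 − 4 = 1, and the invariant factors of ∂_1 are all 1, so H_0 = Z.
  H_1: rank ker ∂_1 − rank ∂_2 = (10 − 4) − 5 = 1, and the invariant factors of ∂_2 are all 1, so H_1 = Z.
  H_2: rank ker ∂_2 − rank ∂_3 = (5 − 5) − 0 = 0, and there is no ∂_3, so H_2 = 0.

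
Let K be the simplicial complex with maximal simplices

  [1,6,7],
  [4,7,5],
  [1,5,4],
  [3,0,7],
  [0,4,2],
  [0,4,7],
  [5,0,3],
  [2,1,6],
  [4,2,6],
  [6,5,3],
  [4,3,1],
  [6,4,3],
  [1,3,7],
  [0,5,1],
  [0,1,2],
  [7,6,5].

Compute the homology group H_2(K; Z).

K has 8 vertices, 24 edges, 16 triangles.
rank ∂_2 = 15, rank ∂_3 = 0 ⇒ b_2 = 16 − 15 − 0 = 1. So H_2 ≅ Z.

H_2 ≅ Z.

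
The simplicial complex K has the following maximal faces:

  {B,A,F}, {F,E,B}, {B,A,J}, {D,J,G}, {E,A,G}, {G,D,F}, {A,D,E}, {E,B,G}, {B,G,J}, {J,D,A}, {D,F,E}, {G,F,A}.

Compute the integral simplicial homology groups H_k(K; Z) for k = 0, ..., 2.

H_0 ≅ Z,  H_1 ≅ Z/2Z,  H_2 = 0.

Fix the vertex order A < B < D < E < F < G < J and write every simplex with vertices in increasing order. Then dim K = 2 and the simplices of K are:

  0-simplices (7): A, B, D, E, F, G, J
  1-simplices (18): AB, AD, AE, AF, AG, AJ, BE, BF, BG, BJ, DE, DF, DG, DJ, EF, EG, FG, GJ
  2-simplices (12): ABF, ABJ, ADE, ADJ, AEG, AFG, BEF, BEG, BGJ, DEF, DFG, DGJ

so the chain groups are C_0 ≅ Z^7, C_1 ≅ Z^18, C_2 ≅ Z^12.

The boundary map ∂_1: C_1 → C_0 maps an edge to its endpoints' difference, ∂[p,q] = q − p.
This gives a 7×18 integer matrix of rank 6; reducing to Smith normal form yields diagonal entries (1,1,1,1,1,1).

Boundary ∂_2: C_2 → C_1 sends each 2-simplex [p,q,r] to [q,r] − [p,r] + [p,q]. For instance
  ∂AFG = FG − AG + AF,
  ∂BGJ = GJ − BJ + BG.
The 18×12 boundary matrix has rank 12 and Smith normal form diag(1,1,1,1,1,1,1,1,1,1,1,2).

Reading off H_k = ker ∂_k / im ∂_{k+1}:

  H_0: rank C_0 − rank ∂_1 = 7 − 6 = 1, and the invariant factors of ∂_1 are all 1, so H_0 = Z.
  H_1: rank ker ∂_1 − rank ∂_2 = (18 − 6) − 12 = 0, and ∂_2 has invariant factor 2 > 1, so H_1 = Z/2Z.
  H_2: rank ker ∂_2 − rank ∂_3 = (12 − 12) − 0 = 0, and there is no ∂_3, so H_2 = 0.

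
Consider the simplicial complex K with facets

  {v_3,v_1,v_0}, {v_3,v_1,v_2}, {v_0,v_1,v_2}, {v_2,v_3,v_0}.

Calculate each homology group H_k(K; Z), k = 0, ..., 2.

H_0 = Z,  H_1 = 0,  H_2 = Z.

Order the vertices as v_0 < v_1 < v_2 < v_3. Listing each simplex with vertices in this order, K has dimension 2 with simplices:

  0-simplices (4): [v_0], [v_1], [v_2], [v_3]
  1-simplices (6): [v_0,v_1], [v_0,v_2], [v_0,v_3], [v_1,v_2], [v_1,v_3], [v_2,v_3]
  2-simplices (4): [v_0,v_1,v_2], [v_0,v_1,v_3], [v_0,v_2,v_3], [v_1,v_2,v_3]

giving chain groups C_0 ≅ Z^4, C_1 ≅ Z^6, C_2 ≅ Z^4.

Boundary ∂_1: C_1 → C_0 maps an edge to its endpoints' difference, ∂[p,q] = q − p.
As a 4×6 matrix over Z this has rank 3, with invariant factors (1,1,1).

The boundary map ∂_2: C_2 → C_1 acts by ∂[p,q,r] = [q,r] − [p,r] + [p,q]. For instance
  ∂[v_0,v_1,v_3] = [v_1,v_3] − [v_0,v_3] + [v_0,v_1],
  ∂[v_1,v_2,v_3] = [v_2,v_3] − [v_1,v_3] + [v_1,v_2].
The resulting 6×4 matrix has rank 3, and its Smith normal form has invariant factors (1,1,1).

Reading off H_k = ker ∂_k / im ∂_{k+1}:

  H_0: rank C_0 − rank ∂_1 = 4 − 3 = 1, and the invariant factors of ∂_1 are all 1, so H_0 = Z.
  H_1: rank ker ∂_1 − rank ∂_2 = (6 − 3) − 3 = 0, and the invariant factors of ∂_2 are all 1, so H_1 = 0.
  H_2: rank ker ∂_2 − rank ∂_3 = (4 − 3) − 0 = 1, and there is no ∂_3, so H_2 = Z.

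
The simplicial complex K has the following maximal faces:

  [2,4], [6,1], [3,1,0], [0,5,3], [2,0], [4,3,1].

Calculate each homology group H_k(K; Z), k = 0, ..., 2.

Order the vertices as 0 < 1 < 2 < 3 < 4 < 5 < 6. Listing each simplex with vertices in this order, K has dimension 2 with simplices:

  0-simplices (7): [0], [1], [2], [3], [4], [5], [6]
  1-simplices (10): [0,1], [0,2], [0,3], [0,5], [1,3], [1,4], [1,6], [2,4], [3,4], [3,5]
  2-simplices (3): [0,1,3], [0,3,5], [1,3,4]

so the chain groups are C_0 ≅ Z^7, C_1 ≅ Z^10, C_2 ≅ Z^3.

∂_1: C_1 → C_0 sends each edge [p,q] (with p < q) to q − p. For instance
  ∂[0,1] = [1] − [0].
As a 7×10 matrix over Z this has rank 6, with invariant factors (1,1,1,1,1,1).

Boundary ∂_2: C_2 → C_1 acts by ∂[p,q,r] = [q,r] − [p,r] + [p,q]. For instance
  ∂[0,1,3] = [1,3] − [0,3] + [0,1],
  ∂[1,3,4] = [3,4] − [1,4] + [1,3].
This gives a 10×3 integer matrix of rank 3; reducing to Smith normal form yields diagonal entries (1,1,1).

Computing H_k = (kernel of ∂_k) / (image of ∂_{k+1}):

  H_0: rank C_0 − rank ∂_1 = 7 − 6 = 1, and the invariant factors of ∂_1 are all 1, so H_0 ≅ Z.
  H_1: rank ker ∂_1 − rank ∂_2 = (10 − 6) − 3 = 1, and the invariant factors of ∂_2 are all 1, so H_1 ≅ Z.
  H_2: rank ker ∂_2 − rank ∂_3 = (3 − 3) − 0 = 0, and there is no ∂_3, so H_2 ≅ 0.

H_0 = Z,  H_1 = Z,  H_2 = 0.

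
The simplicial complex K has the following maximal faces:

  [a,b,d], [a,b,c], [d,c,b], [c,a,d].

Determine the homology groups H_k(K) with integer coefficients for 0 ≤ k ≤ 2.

Order the vertices as a < b < c < d. Listing each simplex with vertices in this order, K has dimension 2 with simplices:

  0-simplices (4): a, b, c, d
  1-simplices (6): ab, ac, ad, bc, bd, cd
  2-simplices (4): abc, abd, acd, bcd

Hence C_0 ≅ Z^4, C_1 ≅ Z^6, C_2 ≅ Z^4.

∂_1: C_1 → C_0 maps an edge to its endpoints' difference, ∂[p,q] = q − p.
This gives a 4×6 integer matrix of rank 3; reducing to Smith normal form yields diagonal entries (1,1,1).

Boundary ∂_2: C_2 → C_1 acts by ∂[p,q,r] = [q,r] − [p,r] + [p,q]. For instance
  ∂acd = cd − ad + ac,
  ∂abc = bc − ac + ab.
The resulting 6×4 matrix has rank 3, and its Smith normal form has invariant factors (1,1,1).

Computing H_k = (kernel of ∂_k) / (image of ∂_{k+1}):

  H_0: rank C_0 − rank ∂_1 = 4 − 3 = 1, and the invariant factors of ∂_1 are all 1, so H_0 = Z.
  H_1: rank ker ∂_1 − rank ∂_2 = (6 − 3) − 3 = 0, and the invariant factors of ∂_2 are all 1, so H_1 = 0.
  H_2: rank ker ∂_2 − rank ∂_3 = (4 − 3) − 0 = 1, and there is no ∂_3, so H_2 = Z.

H_0 ≅ Z,  H_1 = 0,  H_2 ≅ Z.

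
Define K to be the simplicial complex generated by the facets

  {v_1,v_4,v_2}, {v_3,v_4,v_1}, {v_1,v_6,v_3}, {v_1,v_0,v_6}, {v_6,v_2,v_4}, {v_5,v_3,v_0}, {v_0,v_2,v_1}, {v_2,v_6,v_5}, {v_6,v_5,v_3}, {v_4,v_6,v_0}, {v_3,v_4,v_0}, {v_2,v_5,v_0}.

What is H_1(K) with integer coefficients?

H_1 = Z/2.

Order the vertices as v_0 < v_1 < v_2 < v_3 < v_4 < v_5 < v_6. Listing each simplex with vertices in this order, K has dimension 2 with simplices:

  0-simplices (7): [v_0], [v_1], [v_2], [v_3], [v_4], [v_5], [v_6]
  1-simplices (18): (18 of them)
  2-simplices (12): (12 of them)

so the chain groups are C_0 ≅ Z^7, C_1 ≅ Z^18, C_2 ≅ Z^12.

∂_1: C_1 → C_0 is given by ∂[p,q] = [q] − [p]. For instance
  ∂[v_1,v_3] = [v_3] − [v_1].
The resulting 7×18 matrix has rank 6, and its Smith normal form has invariant factors (1,1,1,1,1,1).

The boundary map ∂_2: C_2 → C_1 acts by ∂[p,q,r] = [q,r] − [p,r] + [p,q]. For instance
  ∂[v_1,v_3,v_6] = [v_3,v_6] − [v_1,v_6] + [v_1,v_3],
  ∂[v_0,v_2,v_5] = [v_2,v_5] − [v_0,v_5] + [v_0,v_2].
The 18×12 boundary matrix has rank 12 and Smith normal form diag(1,1,1,1,1,1,1,1,1,1,1,2).

Reading off H_k = ker ∂_k / im ∂_{k+1}:

  H_1: rank ker ∂_1 − rank ∂_2 = (18 − 6) − 12 = 0, and ∂_2 has invariant factor 2 > 1, so H_1 = Z/2.

(K is a triangulation of the real projective plane RP^2.)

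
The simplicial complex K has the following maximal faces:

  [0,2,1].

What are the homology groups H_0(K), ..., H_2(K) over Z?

Fix the vertex order 0 < 1 < 2 and write every simplex with vertices in increasing order. Then dim K = 2 and the simplices of K are:

  0-simplices (3): [0], [1], [2]
  1-simplices (3): [0,1], [0,2], [1,2]
  2-simplices (1): [0,1,2]

giving chain groups C_0 ≅ Z^3, C_1 ≅ Z^3, C_2 ≅ Z^1.

The boundary map ∂_1: C_1 → C_0 maps an edge to its endpoints' difference, ∂[p,q] = q − p. For instance
  ∂[0,1] = [1] − [0].
As a 3×3 matrix over Z this has rank 2, with invariant factors (1,1).

The boundary map ∂_2: C_2 → C_1 sends each 2-simplex [p,q,r] to [q,r] − [p,r] + [p,q]. For instance
  ∂[0,1,2] = [1,2] − [0,2] + [0,1].
As a 3×1 matrix over Z this has rank 1, with invariant factors (1).

Computing H_k = (kernel of ∂_k) / (image of ∂_{k+1}):

  H_0: rank C_0 − rank ∂_1 = 3 − 2 = 1, and the invariant factors of ∂_1 are all 1, so H_0 ≅ Z.
  H_1: rank ker ∂_1 − rank ∂_2 = (3 − 2) − 1 = 0, and the invariant factors of ∂_2 are all 1, so H_1 ≅ 0.
  H_2: rank ker ∂_2 − rank ∂_3 = (1 − 1) − 0 = 0, and there is no ∂_3, so H_2 ≅ 0.

As a check, the Euler characteristic is 3 − 3 + 1 = 1, which agrees with 1 − 0 + 0 = 1.

H_0 ≅ Z,  H_1 = 0,  H_2 = 0.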